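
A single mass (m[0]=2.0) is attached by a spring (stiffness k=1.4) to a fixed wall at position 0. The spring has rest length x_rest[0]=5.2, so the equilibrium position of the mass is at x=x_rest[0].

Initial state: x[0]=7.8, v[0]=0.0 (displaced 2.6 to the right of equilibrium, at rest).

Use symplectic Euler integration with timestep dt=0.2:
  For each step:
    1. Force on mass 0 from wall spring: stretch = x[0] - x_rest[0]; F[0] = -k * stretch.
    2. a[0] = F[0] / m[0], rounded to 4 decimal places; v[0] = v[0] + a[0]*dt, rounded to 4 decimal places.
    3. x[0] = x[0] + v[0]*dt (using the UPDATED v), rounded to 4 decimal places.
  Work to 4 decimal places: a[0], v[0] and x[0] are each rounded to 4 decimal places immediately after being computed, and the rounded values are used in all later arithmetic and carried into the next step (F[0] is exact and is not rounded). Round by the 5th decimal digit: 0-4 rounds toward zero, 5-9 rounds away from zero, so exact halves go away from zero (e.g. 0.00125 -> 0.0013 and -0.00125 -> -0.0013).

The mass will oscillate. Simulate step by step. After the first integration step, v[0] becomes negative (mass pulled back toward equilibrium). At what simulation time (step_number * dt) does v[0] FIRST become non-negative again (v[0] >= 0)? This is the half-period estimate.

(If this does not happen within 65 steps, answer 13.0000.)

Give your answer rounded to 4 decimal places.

Answer: 3.8000

Derivation:
Step 0: x=[7.8000] v=[0.0000]
Step 1: x=[7.7272] v=[-0.3640]
Step 2: x=[7.5836] v=[-0.7178]
Step 3: x=[7.3733] v=[-1.0515]
Step 4: x=[7.1021] v=[-1.3558]
Step 5: x=[6.7777] v=[-1.6221]
Step 6: x=[6.4091] v=[-1.8430]
Step 7: x=[6.0066] v=[-2.0123]
Step 8: x=[5.5816] v=[-2.1252]
Step 9: x=[5.1459] v=[-2.1786]
Step 10: x=[4.7117] v=[-2.1710]
Step 11: x=[4.2912] v=[-2.1026]
Step 12: x=[3.8961] v=[-1.9754]
Step 13: x=[3.5375] v=[-1.7929]
Step 14: x=[3.2255] v=[-1.5601]
Step 15: x=[2.9688] v=[-1.2837]
Step 16: x=[2.7745] v=[-0.9713]
Step 17: x=[2.6482] v=[-0.6317]
Step 18: x=[2.5933] v=[-0.2744]
Step 19: x=[2.6114] v=[0.0905]
First v>=0 after going negative at step 19, time=3.8000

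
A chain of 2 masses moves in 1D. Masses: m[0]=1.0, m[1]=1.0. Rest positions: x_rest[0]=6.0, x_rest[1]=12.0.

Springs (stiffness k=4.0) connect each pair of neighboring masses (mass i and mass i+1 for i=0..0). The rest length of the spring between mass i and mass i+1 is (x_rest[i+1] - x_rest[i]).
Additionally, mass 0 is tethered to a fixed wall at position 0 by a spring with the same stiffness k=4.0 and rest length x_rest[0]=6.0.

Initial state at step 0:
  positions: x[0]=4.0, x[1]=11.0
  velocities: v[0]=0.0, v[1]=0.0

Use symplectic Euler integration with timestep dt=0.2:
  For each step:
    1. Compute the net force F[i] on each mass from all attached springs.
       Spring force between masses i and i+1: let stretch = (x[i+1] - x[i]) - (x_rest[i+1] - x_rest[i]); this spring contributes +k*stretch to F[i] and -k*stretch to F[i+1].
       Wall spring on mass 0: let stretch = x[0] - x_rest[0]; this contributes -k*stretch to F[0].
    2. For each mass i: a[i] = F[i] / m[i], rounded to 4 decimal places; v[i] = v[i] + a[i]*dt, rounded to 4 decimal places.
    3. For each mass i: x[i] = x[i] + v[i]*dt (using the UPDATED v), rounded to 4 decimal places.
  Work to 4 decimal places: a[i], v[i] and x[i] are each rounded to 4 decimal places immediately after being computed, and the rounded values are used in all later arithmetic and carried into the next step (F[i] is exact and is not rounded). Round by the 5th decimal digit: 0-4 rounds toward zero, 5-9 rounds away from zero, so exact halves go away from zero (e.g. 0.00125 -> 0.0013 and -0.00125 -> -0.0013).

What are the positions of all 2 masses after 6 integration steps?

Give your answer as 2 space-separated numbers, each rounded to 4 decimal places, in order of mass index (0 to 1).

Step 0: x=[4.0000 11.0000] v=[0.0000 0.0000]
Step 1: x=[4.4800 10.8400] v=[2.4000 -0.8000]
Step 2: x=[5.2608 10.6224] v=[3.9040 -1.0880]
Step 3: x=[6.0577 10.5069] v=[3.9846 -0.5773]
Step 4: x=[6.5973 10.6396] v=[2.6978 0.6633]
Step 5: x=[6.7281 11.0855] v=[0.6538 2.2295]
Step 6: x=[6.4795 11.7942] v=[-1.2428 3.5436]

Answer: 6.4795 11.7942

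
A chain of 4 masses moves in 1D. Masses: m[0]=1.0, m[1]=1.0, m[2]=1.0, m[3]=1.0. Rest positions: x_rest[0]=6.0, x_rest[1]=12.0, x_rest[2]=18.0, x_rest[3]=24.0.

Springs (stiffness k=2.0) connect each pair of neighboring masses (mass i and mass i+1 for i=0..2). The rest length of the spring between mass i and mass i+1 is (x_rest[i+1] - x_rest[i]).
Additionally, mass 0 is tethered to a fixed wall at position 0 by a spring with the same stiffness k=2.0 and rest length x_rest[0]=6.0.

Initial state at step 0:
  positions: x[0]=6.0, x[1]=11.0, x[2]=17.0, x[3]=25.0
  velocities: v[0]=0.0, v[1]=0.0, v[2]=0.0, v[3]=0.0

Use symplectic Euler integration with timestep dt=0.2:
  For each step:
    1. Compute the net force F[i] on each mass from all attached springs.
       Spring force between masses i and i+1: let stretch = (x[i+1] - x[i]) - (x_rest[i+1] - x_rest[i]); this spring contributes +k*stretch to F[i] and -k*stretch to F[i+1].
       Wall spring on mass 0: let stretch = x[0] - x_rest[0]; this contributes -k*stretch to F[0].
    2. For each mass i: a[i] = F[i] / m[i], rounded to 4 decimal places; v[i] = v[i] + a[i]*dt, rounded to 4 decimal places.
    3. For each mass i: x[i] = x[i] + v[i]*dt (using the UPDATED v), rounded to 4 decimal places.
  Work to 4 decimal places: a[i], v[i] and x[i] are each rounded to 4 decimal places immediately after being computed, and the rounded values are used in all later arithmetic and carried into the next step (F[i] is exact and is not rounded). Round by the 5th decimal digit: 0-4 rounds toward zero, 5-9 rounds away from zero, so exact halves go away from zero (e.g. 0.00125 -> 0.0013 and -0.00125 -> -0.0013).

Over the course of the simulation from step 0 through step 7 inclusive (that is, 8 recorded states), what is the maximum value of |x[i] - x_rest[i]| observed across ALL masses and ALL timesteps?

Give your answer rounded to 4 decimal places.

Answer: 1.0851

Derivation:
Step 0: x=[6.0000 11.0000 17.0000 25.0000] v=[0.0000 0.0000 0.0000 0.0000]
Step 1: x=[5.9200 11.0800 17.1600 24.8400] v=[-0.4000 0.4000 0.8000 -0.8000]
Step 2: x=[5.7792 11.2336 17.4480 24.5456] v=[-0.7040 0.7680 1.4400 -1.4720]
Step 3: x=[5.6124 11.4480 17.8067 24.1634] v=[-0.8339 1.0720 1.7933 -1.9110]
Step 4: x=[5.4635 11.7042 18.1652 23.7527] v=[-0.7446 1.2812 1.7925 -2.0537]
Step 5: x=[5.3768 11.9781 18.4538 23.3750] v=[-0.4337 1.3693 1.4431 -1.8887]
Step 6: x=[5.3880 12.2419 18.6181 23.0836] v=[0.0561 1.3191 0.8213 -1.4572]
Step 7: x=[5.5165 12.4675 18.6295 22.9149] v=[0.6425 1.1280 0.0570 -0.8434]
Max displacement = 1.0851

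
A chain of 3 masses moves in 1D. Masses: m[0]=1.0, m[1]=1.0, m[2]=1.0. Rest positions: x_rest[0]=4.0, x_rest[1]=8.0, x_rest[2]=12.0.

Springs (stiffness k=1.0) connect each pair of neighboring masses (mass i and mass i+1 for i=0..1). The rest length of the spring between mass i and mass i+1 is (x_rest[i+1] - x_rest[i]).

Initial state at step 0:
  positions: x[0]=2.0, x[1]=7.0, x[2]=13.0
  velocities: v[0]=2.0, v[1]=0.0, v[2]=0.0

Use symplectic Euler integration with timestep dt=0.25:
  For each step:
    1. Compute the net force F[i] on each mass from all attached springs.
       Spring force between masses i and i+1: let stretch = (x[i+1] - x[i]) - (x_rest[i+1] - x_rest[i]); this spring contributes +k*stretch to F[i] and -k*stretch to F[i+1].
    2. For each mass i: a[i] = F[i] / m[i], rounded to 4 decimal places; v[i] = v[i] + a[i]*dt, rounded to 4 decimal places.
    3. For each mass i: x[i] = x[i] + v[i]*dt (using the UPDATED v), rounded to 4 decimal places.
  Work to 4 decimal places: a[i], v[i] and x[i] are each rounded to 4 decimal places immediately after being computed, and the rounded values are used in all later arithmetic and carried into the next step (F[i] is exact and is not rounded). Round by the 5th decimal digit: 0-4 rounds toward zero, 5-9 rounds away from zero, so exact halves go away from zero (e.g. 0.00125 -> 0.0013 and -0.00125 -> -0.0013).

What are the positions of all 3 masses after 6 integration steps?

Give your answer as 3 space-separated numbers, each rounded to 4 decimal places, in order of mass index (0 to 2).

Step 0: x=[2.0000 7.0000 13.0000] v=[2.0000 0.0000 0.0000]
Step 1: x=[2.5625 7.0625 12.8750] v=[2.2500 0.2500 -0.5000]
Step 2: x=[3.1563 7.2070 12.6367] v=[2.3750 0.5781 -0.9531]
Step 3: x=[3.7532 7.4377 12.3091] v=[2.3877 0.9229 -1.3105]
Step 4: x=[4.3304 7.7426 11.9270] v=[2.3088 1.2196 -1.5284]
Step 5: x=[4.8709 8.0958 11.5334] v=[2.1619 1.4127 -1.5745]
Step 6: x=[5.3629 8.4623 11.1749] v=[1.9681 1.4659 -1.4339]

Answer: 5.3629 8.4623 11.1749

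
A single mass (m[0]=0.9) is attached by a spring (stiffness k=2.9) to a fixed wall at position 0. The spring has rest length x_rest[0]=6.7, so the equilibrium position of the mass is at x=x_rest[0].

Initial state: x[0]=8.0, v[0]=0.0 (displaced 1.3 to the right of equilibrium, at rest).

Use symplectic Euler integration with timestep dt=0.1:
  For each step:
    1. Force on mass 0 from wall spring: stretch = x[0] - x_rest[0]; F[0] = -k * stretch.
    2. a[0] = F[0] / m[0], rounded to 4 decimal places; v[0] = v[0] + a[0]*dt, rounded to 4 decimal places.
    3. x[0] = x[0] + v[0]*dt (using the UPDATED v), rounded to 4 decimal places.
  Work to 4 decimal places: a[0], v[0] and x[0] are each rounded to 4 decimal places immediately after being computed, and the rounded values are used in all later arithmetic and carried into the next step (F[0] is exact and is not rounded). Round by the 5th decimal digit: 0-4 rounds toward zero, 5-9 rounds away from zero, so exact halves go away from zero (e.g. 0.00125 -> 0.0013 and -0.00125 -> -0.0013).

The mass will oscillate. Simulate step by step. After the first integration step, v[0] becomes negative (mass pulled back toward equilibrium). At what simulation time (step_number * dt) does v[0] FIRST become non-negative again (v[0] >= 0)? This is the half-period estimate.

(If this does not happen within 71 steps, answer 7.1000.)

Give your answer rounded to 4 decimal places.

Answer: 1.8000

Derivation:
Step 0: x=[8.0000] v=[0.0000]
Step 1: x=[7.9581] v=[-0.4189]
Step 2: x=[7.8757] v=[-0.8243]
Step 3: x=[7.7554] v=[-1.2031]
Step 4: x=[7.6011] v=[-1.5432]
Step 5: x=[7.4177] v=[-1.8336]
Step 6: x=[7.2112] v=[-2.0649]
Step 7: x=[6.9882] v=[-2.2296]
Step 8: x=[6.7560] v=[-2.3225]
Step 9: x=[6.5220] v=[-2.3405]
Step 10: x=[6.2937] v=[-2.2831]
Step 11: x=[6.0785] v=[-2.1522]
Step 12: x=[5.8833] v=[-1.9519]
Step 13: x=[5.7144] v=[-1.6887]
Step 14: x=[5.5773] v=[-1.3711]
Step 15: x=[5.4764] v=[-1.0093]
Step 16: x=[5.4149] v=[-0.6150]
Step 17: x=[5.3948] v=[-0.2009]
Step 18: x=[5.4168] v=[0.2197]
First v>=0 after going negative at step 18, time=1.8000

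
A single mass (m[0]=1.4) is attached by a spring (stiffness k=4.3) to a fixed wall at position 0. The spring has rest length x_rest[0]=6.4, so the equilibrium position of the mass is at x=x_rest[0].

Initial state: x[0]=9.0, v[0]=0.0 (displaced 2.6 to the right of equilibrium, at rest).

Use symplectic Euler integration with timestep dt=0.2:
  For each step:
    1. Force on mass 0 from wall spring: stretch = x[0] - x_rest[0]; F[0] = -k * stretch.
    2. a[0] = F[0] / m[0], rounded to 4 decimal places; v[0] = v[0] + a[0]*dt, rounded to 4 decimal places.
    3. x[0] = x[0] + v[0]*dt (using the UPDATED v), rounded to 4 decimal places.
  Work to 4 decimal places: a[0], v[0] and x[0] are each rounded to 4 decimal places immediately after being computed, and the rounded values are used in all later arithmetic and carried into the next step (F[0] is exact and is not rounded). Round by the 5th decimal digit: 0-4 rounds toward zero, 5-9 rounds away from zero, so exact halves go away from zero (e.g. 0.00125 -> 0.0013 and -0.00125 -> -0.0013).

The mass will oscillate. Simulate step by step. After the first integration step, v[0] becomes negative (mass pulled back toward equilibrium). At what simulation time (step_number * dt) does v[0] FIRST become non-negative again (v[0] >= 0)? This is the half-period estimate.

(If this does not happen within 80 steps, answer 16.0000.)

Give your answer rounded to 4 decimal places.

Answer: 1.8000

Derivation:
Step 0: x=[9.0000] v=[0.0000]
Step 1: x=[8.6806] v=[-1.5971]
Step 2: x=[8.0810] v=[-2.9980]
Step 3: x=[7.2749] v=[-4.0306]
Step 4: x=[6.3613] v=[-4.5680]
Step 5: x=[5.4525] v=[-4.5442]
Step 6: x=[4.6601] v=[-3.9622]
Step 7: x=[4.0814] v=[-2.8934]
Step 8: x=[3.7876] v=[-1.4691]
Step 9: x=[3.8147] v=[0.1357]
First v>=0 after going negative at step 9, time=1.8000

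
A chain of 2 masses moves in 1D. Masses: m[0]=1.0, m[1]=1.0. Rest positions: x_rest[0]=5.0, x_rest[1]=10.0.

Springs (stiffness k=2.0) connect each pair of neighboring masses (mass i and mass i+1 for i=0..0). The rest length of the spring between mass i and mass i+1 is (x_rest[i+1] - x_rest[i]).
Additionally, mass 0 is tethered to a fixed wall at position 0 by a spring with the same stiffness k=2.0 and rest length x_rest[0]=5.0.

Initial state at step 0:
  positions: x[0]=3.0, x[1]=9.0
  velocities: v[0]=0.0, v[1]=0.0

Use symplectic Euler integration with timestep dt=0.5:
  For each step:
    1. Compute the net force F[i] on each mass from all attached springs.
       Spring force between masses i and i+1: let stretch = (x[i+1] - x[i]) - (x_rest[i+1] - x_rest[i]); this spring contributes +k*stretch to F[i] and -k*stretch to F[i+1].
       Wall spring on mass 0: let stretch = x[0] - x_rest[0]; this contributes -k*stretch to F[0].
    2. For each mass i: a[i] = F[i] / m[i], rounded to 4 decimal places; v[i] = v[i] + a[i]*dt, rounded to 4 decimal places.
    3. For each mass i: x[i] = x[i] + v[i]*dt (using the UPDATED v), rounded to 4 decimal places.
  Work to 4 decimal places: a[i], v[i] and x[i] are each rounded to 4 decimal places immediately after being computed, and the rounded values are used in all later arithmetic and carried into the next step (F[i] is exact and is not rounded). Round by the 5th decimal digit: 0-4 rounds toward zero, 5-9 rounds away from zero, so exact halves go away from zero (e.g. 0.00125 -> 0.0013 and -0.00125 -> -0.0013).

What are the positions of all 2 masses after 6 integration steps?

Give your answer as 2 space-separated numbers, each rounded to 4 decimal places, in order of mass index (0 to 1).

Step 0: x=[3.0000 9.0000] v=[0.0000 0.0000]
Step 1: x=[4.5000 8.5000] v=[3.0000 -1.0000]
Step 2: x=[5.7500 8.5000] v=[2.5000 0.0000]
Step 3: x=[5.5000 9.6250] v=[-0.5000 2.2500]
Step 4: x=[4.5625 11.1875] v=[-1.8750 3.1250]
Step 5: x=[4.6563 11.9375] v=[0.1875 1.5000]
Step 6: x=[6.0625 11.5469] v=[2.8124 -0.7812]

Answer: 6.0625 11.5469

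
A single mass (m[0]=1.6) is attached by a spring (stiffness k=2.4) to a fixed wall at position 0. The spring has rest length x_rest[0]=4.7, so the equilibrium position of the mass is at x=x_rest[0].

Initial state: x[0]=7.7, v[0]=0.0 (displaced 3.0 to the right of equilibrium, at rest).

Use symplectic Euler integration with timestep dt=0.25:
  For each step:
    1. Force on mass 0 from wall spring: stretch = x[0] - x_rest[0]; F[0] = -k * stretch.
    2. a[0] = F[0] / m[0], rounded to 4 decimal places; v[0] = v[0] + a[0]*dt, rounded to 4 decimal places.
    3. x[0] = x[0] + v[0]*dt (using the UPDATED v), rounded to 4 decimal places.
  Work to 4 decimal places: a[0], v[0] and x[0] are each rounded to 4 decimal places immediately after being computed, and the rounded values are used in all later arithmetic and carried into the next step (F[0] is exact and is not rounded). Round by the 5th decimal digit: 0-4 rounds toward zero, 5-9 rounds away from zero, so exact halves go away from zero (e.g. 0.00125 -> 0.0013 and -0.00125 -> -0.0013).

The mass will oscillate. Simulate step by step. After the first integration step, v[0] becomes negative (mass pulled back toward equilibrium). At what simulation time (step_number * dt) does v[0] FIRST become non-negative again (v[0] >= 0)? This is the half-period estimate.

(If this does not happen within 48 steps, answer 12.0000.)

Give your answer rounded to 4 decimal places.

Step 0: x=[7.7000] v=[0.0000]
Step 1: x=[7.4188] v=[-1.1250]
Step 2: x=[6.8827] v=[-2.1446]
Step 3: x=[6.1419] v=[-2.9631]
Step 4: x=[5.2660] v=[-3.5038]
Step 5: x=[4.3370] v=[-3.7161]
Step 6: x=[3.4420] v=[-3.5800]
Step 7: x=[2.6649] v=[-3.1083]
Step 8: x=[2.0786] v=[-2.3451]
Step 9: x=[1.7381] v=[-1.3621]
Step 10: x=[1.6753] v=[-0.2514]
Step 11: x=[1.8960] v=[0.8829]
First v>=0 after going negative at step 11, time=2.7500

Answer: 2.7500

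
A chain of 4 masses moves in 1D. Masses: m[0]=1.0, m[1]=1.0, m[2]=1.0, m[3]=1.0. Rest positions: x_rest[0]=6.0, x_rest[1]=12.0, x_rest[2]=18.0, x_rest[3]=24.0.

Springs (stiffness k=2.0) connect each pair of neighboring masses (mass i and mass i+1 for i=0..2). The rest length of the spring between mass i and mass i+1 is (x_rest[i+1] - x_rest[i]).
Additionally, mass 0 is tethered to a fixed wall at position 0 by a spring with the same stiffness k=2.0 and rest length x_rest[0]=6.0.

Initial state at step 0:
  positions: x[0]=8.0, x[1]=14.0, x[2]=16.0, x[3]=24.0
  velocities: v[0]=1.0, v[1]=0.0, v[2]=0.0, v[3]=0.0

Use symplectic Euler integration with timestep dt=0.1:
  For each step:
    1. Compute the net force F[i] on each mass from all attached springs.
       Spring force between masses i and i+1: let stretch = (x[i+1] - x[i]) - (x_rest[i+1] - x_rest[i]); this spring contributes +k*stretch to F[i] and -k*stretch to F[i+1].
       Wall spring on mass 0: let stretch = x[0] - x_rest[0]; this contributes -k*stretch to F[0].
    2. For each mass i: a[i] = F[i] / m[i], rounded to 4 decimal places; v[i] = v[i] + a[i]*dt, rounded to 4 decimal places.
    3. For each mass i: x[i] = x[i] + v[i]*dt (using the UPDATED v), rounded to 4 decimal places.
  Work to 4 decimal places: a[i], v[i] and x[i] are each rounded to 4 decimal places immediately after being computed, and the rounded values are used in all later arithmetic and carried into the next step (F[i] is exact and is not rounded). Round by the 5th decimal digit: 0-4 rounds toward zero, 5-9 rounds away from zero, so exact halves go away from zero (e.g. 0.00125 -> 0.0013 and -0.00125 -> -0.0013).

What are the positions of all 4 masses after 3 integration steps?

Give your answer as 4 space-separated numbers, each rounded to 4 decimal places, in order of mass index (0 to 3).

Answer: 8.0443 13.5515 16.6845 23.7758

Derivation:
Step 0: x=[8.0000 14.0000 16.0000 24.0000] v=[1.0000 0.0000 0.0000 0.0000]
Step 1: x=[8.0600 13.9200 16.1200 23.9600] v=[0.6000 -0.8000 1.2000 -0.4000]
Step 2: x=[8.0760 13.7668 16.3528 23.8832] v=[0.1600 -1.5320 2.3280 -0.7680]
Step 3: x=[8.0443 13.5515 16.6845 23.7758] v=[-0.3170 -2.1530 3.3169 -1.0741]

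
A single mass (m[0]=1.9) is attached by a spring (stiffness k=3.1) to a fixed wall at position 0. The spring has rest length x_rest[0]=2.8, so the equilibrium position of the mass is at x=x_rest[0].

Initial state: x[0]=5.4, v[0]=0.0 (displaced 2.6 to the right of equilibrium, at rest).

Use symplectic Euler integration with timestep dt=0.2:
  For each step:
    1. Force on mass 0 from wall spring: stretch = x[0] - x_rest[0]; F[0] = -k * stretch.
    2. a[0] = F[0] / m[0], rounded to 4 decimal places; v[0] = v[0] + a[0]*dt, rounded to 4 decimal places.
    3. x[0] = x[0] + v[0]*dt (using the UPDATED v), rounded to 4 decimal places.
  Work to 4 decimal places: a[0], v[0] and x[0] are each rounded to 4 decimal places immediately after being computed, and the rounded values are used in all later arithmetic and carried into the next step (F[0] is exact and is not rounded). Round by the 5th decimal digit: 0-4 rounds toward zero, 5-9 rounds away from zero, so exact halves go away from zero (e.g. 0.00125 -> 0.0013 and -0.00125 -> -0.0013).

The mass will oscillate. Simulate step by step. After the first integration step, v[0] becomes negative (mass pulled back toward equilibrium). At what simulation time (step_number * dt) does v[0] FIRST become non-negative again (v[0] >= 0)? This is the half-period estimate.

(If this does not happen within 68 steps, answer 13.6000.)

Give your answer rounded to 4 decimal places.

Answer: 2.6000

Derivation:
Step 0: x=[5.4000] v=[0.0000]
Step 1: x=[5.2303] v=[-0.8484]
Step 2: x=[4.9020] v=[-1.6414]
Step 3: x=[4.4365] v=[-2.3273]
Step 4: x=[3.8642] v=[-2.8613]
Step 5: x=[3.2225] v=[-3.2086]
Step 6: x=[2.5532] v=[-3.3465]
Step 7: x=[1.9000] v=[-3.2660]
Step 8: x=[1.3055] v=[-2.9723]
Step 9: x=[0.8086] v=[-2.4846]
Step 10: x=[0.4416] v=[-1.8348]
Step 11: x=[0.2286] v=[-1.0652]
Step 12: x=[0.1834] v=[-0.2261]
Step 13: x=[0.3089] v=[0.6277]
First v>=0 after going negative at step 13, time=2.6000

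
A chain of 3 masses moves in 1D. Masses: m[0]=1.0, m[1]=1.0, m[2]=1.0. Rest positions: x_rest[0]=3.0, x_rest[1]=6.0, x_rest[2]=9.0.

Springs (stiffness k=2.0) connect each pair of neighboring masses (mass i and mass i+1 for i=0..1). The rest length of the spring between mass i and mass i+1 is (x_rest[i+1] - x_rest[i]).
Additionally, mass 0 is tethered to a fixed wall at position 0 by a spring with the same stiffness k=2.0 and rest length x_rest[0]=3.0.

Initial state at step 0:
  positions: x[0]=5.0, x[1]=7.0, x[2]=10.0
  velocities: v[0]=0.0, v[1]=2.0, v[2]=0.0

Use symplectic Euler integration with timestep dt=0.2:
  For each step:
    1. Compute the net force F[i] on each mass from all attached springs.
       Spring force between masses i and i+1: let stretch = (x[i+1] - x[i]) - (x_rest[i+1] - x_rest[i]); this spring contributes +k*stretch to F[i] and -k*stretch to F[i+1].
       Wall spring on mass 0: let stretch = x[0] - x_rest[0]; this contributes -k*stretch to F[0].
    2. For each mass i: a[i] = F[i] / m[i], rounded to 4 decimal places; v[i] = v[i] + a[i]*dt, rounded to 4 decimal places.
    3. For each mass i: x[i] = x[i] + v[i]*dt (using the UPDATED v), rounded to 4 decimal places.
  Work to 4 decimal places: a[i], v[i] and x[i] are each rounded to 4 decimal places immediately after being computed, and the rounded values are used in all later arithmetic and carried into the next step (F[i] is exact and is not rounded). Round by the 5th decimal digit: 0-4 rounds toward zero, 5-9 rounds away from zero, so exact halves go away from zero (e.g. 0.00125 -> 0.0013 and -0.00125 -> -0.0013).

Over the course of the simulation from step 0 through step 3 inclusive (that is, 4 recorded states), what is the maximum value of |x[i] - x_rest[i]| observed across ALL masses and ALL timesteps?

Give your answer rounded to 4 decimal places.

Step 0: x=[5.0000 7.0000 10.0000] v=[0.0000 2.0000 0.0000]
Step 1: x=[4.7600 7.4800 10.0000] v=[-1.2000 2.4000 0.0000]
Step 2: x=[4.3568 7.9440 10.0384] v=[-2.0160 2.3200 0.1920]
Step 3: x=[3.8920 8.2886 10.1492] v=[-2.3238 1.7229 0.5542]
Max displacement = 2.2886

Answer: 2.2886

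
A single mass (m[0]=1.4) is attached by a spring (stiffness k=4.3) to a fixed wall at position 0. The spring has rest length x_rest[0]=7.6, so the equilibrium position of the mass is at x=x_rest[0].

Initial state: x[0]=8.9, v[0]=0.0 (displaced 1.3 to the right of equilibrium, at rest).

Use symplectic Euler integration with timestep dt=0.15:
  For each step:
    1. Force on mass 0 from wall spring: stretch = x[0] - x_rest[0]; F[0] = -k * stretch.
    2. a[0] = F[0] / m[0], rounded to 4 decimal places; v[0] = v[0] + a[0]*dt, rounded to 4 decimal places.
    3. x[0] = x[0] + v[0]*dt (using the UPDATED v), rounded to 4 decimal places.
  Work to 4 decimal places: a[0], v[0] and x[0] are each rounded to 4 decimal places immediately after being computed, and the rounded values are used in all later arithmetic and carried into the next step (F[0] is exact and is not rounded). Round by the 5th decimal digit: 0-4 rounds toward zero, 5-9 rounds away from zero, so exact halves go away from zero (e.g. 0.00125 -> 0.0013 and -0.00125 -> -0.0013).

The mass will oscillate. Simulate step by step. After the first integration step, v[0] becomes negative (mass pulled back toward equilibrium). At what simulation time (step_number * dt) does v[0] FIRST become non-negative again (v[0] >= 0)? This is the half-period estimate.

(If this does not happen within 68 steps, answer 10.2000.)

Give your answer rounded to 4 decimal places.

Answer: 1.8000

Derivation:
Step 0: x=[8.9000] v=[0.0000]
Step 1: x=[8.8102] v=[-0.5989]
Step 2: x=[8.6367] v=[-1.1565]
Step 3: x=[8.3916] v=[-1.6341]
Step 4: x=[8.0918] v=[-1.9988]
Step 5: x=[7.7580] v=[-2.2254]
Step 6: x=[7.4133] v=[-2.2982]
Step 7: x=[7.0815] v=[-2.2122]
Step 8: x=[6.7855] v=[-1.9733]
Step 9: x=[6.5458] v=[-1.5980]
Step 10: x=[6.3790] v=[-1.1123]
Step 11: x=[6.2965] v=[-0.5498]
Step 12: x=[6.3041] v=[0.0507]
First v>=0 after going negative at step 12, time=1.8000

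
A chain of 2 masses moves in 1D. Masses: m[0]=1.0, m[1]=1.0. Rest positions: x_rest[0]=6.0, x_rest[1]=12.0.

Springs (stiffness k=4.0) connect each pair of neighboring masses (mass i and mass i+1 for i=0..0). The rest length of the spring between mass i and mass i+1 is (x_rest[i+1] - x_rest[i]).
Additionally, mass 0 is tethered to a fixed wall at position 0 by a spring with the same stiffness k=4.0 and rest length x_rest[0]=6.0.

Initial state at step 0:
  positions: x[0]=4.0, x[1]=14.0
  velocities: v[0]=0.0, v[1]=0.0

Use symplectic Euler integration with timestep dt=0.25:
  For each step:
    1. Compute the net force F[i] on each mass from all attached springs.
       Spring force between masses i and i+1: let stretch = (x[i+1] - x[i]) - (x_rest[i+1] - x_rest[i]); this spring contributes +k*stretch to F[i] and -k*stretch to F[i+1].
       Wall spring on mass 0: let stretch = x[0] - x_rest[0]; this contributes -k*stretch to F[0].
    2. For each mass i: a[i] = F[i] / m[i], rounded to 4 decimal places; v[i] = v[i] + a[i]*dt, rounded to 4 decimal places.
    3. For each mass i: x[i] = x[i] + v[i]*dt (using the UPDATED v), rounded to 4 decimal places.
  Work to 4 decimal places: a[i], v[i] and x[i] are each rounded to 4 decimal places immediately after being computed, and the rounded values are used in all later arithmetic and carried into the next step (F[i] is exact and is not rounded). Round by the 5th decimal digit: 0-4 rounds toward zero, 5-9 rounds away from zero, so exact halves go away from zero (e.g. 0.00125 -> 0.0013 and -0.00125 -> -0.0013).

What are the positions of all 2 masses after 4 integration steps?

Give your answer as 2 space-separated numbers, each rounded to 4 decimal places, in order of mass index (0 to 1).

Answer: 8.1641 10.7969

Derivation:
Step 0: x=[4.0000 14.0000] v=[0.0000 0.0000]
Step 1: x=[5.5000 13.0000] v=[6.0000 -4.0000]
Step 2: x=[7.5000 11.6250] v=[8.0000 -5.5000]
Step 3: x=[8.6563 10.7188] v=[4.6250 -3.6250]
Step 4: x=[8.1641 10.7969] v=[-1.9688 0.3125]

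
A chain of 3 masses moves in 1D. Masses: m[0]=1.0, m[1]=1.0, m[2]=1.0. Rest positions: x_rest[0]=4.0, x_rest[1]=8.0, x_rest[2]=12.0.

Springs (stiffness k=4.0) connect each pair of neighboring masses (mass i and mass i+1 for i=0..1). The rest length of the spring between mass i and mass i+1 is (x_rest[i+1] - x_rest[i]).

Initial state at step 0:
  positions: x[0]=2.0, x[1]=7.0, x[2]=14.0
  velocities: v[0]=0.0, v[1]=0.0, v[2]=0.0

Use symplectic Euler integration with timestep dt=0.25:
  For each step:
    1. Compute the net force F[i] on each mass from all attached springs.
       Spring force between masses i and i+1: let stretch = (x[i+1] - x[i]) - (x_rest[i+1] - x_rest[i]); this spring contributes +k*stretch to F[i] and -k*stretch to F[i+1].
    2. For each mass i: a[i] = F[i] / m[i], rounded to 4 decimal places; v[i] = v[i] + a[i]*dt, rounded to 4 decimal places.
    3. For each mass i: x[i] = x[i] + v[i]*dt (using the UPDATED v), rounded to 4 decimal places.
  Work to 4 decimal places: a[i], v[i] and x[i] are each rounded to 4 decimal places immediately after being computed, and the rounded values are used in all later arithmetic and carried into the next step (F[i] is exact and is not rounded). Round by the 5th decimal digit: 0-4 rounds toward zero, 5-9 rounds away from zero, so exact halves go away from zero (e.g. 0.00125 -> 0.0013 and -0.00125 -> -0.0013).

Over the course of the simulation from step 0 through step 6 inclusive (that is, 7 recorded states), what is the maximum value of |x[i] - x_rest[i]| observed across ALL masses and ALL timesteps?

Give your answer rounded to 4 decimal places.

Answer: 2.1865

Derivation:
Step 0: x=[2.0000 7.0000 14.0000] v=[0.0000 0.0000 0.0000]
Step 1: x=[2.2500 7.5000 13.2500] v=[1.0000 2.0000 -3.0000]
Step 2: x=[2.8125 8.1250 12.0625] v=[2.2500 2.5000 -4.7500]
Step 3: x=[3.7031 8.4063 10.8906] v=[3.5625 1.1250 -4.6875]
Step 4: x=[4.7695 8.1328 10.0977] v=[4.2657 -1.0939 -3.1718]
Step 5: x=[5.6768 7.5097 9.8135] v=[3.6290 -2.4923 -1.1367]
Step 6: x=[6.0423 7.0044 9.9534] v=[1.4619 -2.0214 0.5595]
Max displacement = 2.1865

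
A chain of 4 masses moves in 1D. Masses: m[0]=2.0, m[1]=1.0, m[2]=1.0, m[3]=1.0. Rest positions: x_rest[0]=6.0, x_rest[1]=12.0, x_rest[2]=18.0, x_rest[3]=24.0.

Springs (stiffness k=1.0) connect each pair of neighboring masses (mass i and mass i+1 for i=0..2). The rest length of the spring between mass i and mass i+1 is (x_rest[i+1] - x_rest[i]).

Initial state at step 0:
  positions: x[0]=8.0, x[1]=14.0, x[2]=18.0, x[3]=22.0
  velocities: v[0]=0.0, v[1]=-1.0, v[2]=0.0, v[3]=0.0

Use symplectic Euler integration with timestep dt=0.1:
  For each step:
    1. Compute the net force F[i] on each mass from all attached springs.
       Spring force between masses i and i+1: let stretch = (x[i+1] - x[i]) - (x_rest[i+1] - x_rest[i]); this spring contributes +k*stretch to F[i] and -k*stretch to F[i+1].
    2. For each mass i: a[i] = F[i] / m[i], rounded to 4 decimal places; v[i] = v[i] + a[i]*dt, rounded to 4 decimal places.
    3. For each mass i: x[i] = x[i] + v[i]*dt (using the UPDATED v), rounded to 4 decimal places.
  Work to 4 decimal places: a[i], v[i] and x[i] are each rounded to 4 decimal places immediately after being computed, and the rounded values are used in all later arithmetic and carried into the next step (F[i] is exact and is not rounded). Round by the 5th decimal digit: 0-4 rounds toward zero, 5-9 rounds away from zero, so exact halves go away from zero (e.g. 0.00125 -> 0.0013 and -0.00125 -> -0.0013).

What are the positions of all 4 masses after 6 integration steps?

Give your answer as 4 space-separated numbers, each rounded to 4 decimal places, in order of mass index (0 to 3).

Step 0: x=[8.0000 14.0000 18.0000 22.0000] v=[0.0000 -1.0000 0.0000 0.0000]
Step 1: x=[8.0000 13.8800 18.0000 22.0200] v=[0.0000 -1.2000 0.0000 0.2000]
Step 2: x=[7.9994 13.7424 17.9990 22.0598] v=[-0.0060 -1.3760 -0.0100 0.3980]
Step 3: x=[7.9975 13.5899 17.9960 22.1190] v=[-0.0189 -1.5246 -0.0296 0.5919]
Step 4: x=[7.9936 13.4256 17.9902 22.1970] v=[-0.0393 -1.6432 -0.0579 0.7796]
Step 5: x=[7.9868 13.2526 17.9808 22.2929] v=[-0.0677 -1.7299 -0.0937 0.9589]
Step 6: x=[7.9764 13.0742 17.9673 22.4057] v=[-0.1044 -1.7837 -0.1353 1.1277]

Answer: 7.9764 13.0742 17.9673 22.4057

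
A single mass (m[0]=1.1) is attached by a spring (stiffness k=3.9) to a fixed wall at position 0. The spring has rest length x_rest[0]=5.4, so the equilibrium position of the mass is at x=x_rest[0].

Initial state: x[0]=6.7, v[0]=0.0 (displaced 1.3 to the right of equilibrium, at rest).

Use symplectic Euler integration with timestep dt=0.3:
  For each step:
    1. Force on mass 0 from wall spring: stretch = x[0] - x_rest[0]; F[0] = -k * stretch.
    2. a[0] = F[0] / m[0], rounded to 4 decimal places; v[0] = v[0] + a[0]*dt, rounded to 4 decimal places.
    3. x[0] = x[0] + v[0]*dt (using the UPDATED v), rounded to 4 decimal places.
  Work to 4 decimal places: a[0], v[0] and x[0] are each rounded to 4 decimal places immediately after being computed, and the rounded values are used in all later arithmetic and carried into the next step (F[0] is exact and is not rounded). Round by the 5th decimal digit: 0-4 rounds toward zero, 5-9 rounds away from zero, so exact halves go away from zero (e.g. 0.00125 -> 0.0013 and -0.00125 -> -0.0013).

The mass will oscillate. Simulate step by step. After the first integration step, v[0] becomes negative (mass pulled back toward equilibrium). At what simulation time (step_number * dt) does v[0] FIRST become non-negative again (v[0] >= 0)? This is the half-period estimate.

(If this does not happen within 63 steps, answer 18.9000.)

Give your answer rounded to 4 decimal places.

Step 0: x=[6.7000] v=[0.0000]
Step 1: x=[6.2852] v=[-1.3827]
Step 2: x=[5.5879] v=[-2.3242]
Step 3: x=[4.8307] v=[-2.5241]
Step 4: x=[4.2551] v=[-1.9186]
Step 5: x=[4.0449] v=[-0.7008]
Step 6: x=[4.2671] v=[0.7405]
First v>=0 after going negative at step 6, time=1.8000

Answer: 1.8000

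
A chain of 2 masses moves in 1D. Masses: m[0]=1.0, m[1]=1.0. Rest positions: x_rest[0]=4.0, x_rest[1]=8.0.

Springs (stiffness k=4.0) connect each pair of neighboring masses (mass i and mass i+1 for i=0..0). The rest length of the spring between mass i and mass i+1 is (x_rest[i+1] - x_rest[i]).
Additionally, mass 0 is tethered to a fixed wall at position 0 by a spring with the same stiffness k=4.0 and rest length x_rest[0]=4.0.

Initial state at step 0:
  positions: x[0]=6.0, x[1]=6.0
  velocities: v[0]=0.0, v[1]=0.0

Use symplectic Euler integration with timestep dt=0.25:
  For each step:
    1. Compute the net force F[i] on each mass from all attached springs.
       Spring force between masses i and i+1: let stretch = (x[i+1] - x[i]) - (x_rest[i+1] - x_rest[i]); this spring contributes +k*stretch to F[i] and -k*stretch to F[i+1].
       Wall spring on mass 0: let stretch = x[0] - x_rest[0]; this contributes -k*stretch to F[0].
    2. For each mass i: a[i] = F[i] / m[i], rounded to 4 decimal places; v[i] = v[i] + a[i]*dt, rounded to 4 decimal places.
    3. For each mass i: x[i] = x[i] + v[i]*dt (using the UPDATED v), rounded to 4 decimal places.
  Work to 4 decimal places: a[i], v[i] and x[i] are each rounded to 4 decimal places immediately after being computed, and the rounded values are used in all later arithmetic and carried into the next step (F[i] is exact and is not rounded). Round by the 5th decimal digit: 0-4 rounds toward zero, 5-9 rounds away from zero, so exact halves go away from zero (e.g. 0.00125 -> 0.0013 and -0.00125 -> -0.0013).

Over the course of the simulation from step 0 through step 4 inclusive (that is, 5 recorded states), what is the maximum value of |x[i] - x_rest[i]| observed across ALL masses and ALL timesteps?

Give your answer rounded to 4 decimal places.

Answer: 2.6562

Derivation:
Step 0: x=[6.0000 6.0000] v=[0.0000 0.0000]
Step 1: x=[4.5000 7.0000] v=[-6.0000 4.0000]
Step 2: x=[2.5000 8.3750] v=[-8.0000 5.5000]
Step 3: x=[1.3438 9.2813] v=[-4.6250 3.6250]
Step 4: x=[1.8360 9.2032] v=[1.9687 -0.3125]
Max displacement = 2.6562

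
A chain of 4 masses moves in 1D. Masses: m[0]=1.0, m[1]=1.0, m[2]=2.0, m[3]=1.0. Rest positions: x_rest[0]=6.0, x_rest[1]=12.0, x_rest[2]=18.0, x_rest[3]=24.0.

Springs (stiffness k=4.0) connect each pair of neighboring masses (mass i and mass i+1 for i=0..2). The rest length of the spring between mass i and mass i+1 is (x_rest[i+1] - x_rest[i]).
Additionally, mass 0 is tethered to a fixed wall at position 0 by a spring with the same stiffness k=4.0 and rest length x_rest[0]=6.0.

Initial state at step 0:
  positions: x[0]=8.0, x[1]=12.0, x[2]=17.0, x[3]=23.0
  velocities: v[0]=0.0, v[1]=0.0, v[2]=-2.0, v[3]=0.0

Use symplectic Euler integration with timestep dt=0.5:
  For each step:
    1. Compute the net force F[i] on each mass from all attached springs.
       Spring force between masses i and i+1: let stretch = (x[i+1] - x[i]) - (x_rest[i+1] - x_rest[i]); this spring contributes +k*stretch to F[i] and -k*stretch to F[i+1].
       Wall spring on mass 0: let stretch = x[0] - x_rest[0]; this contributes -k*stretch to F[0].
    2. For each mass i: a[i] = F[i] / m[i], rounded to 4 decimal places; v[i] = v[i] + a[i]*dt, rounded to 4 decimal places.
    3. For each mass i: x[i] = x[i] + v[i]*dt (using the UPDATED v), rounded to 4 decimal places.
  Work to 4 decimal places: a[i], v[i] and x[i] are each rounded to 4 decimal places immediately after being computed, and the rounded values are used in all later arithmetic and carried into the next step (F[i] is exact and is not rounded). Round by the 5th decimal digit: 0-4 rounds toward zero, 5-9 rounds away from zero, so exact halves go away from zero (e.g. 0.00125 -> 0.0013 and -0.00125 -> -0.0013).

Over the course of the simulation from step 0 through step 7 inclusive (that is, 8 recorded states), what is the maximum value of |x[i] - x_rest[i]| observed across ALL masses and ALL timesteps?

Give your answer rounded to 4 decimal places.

Answer: 3.5000

Derivation:
Step 0: x=[8.0000 12.0000 17.0000 23.0000] v=[0.0000 0.0000 -2.0000 0.0000]
Step 1: x=[4.0000 13.0000 16.5000 23.0000] v=[-8.0000 2.0000 -1.0000 0.0000]
Step 2: x=[5.0000 8.5000 17.5000 22.5000] v=[2.0000 -9.0000 2.0000 -1.0000]
Step 3: x=[4.5000 9.5000 16.5000 23.0000] v=[-1.0000 2.0000 -2.0000 1.0000]
Step 4: x=[4.5000 12.5000 15.2500 23.0000] v=[0.0000 6.0000 -2.5000 0.0000]
Step 5: x=[8.0000 10.2500 16.5000 21.2500] v=[7.0000 -4.5000 2.5000 -3.5000]
Step 6: x=[5.7500 12.0000 17.0000 20.7500] v=[-4.5000 3.5000 1.0000 -1.0000]
Step 7: x=[4.0000 12.5000 16.8750 22.5000] v=[-3.5000 1.0000 -0.2500 3.5000]
Max displacement = 3.5000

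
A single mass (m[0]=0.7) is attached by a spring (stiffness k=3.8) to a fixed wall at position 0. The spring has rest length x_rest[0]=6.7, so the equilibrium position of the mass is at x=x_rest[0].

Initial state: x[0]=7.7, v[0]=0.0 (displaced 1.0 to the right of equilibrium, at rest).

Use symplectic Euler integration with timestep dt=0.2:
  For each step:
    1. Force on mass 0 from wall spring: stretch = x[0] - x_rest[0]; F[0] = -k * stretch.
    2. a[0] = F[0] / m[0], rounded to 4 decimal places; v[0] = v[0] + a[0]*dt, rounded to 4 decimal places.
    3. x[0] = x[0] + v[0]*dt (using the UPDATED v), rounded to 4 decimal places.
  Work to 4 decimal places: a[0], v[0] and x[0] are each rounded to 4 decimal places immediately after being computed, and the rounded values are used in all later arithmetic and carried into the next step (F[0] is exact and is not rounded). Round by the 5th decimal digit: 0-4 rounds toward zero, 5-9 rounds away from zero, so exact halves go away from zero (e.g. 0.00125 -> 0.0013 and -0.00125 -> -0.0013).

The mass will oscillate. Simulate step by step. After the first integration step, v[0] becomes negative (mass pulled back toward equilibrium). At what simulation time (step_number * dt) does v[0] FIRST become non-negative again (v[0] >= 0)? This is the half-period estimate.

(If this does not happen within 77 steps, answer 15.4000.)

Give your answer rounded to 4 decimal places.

Answer: 1.4000

Derivation:
Step 0: x=[7.7000] v=[0.0000]
Step 1: x=[7.4829] v=[-1.0857]
Step 2: x=[7.0958] v=[-1.9357]
Step 3: x=[6.6227] v=[-2.3654]
Step 4: x=[6.1664] v=[-2.2815]
Step 5: x=[5.8260] v=[-1.7022]
Step 6: x=[5.6753] v=[-0.7533]
Step 7: x=[5.7471] v=[0.3592]
First v>=0 after going negative at step 7, time=1.4000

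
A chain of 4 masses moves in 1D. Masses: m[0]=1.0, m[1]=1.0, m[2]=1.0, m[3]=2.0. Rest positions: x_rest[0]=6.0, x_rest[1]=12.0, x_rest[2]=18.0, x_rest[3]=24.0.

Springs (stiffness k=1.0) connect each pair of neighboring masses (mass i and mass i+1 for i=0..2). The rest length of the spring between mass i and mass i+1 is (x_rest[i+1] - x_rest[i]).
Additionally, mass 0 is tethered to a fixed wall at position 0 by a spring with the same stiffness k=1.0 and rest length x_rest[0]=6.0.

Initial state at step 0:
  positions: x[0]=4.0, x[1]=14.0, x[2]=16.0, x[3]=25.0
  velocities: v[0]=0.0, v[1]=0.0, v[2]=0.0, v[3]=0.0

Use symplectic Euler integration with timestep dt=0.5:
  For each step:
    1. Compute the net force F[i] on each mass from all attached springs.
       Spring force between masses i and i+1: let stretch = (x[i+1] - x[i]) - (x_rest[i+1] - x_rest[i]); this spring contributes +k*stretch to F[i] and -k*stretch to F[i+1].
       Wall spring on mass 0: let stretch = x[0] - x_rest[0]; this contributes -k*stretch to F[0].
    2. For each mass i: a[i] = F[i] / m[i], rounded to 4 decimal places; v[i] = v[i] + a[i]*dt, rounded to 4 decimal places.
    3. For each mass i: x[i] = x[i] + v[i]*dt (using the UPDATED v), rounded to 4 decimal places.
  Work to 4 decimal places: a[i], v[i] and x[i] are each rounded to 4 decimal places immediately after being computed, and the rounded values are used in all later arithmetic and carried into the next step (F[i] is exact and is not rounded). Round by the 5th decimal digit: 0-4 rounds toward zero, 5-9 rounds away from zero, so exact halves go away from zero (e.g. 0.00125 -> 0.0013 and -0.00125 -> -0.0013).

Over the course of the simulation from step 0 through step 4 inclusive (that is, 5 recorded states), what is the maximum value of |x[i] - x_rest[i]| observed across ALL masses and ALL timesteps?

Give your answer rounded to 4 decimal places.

Step 0: x=[4.0000 14.0000 16.0000 25.0000] v=[0.0000 0.0000 0.0000 0.0000]
Step 1: x=[5.5000 12.0000 17.7500 24.6250] v=[3.0000 -4.0000 3.5000 -0.7500]
Step 2: x=[7.2500 9.8125 19.7813 24.1406] v=[3.5000 -4.3750 4.0625 -0.9688]
Step 3: x=[7.8282 9.4766 20.4102 23.8613] v=[1.1563 -0.6719 1.2578 -0.5586]
Step 4: x=[6.8614 11.4620 19.1685 23.9007] v=[-1.9336 3.9707 -2.4835 0.0787]
Max displacement = 2.5234

Answer: 2.5234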